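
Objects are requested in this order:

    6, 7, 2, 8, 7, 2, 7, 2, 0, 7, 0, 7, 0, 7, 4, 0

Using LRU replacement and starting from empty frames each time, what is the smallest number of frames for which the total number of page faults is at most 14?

2

f=1: 16 faults
f=2: 10 faults
f=3: 6 faults
f=4: 6 faults
f=5: 6 faults
f=6: 6 faults
Smallest f with faults ≤ 14 is 2.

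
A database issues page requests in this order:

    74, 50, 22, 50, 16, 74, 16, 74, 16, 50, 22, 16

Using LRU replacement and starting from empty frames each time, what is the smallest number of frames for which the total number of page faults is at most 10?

2

f=1: 12 faults
f=2: 8 faults
f=3: 6 faults
f=4: 4 faults
Smallest f with faults ≤ 10 is 2.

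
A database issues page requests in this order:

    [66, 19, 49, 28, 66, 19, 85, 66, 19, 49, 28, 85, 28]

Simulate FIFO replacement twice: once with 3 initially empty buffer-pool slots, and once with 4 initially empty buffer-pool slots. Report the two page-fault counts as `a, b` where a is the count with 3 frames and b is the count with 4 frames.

9, 10

3 frames: F F F F F F F . . F F . . → 9 faults.
4 frames: F F F F . . F F F F F F . → 10 faults.
10 > 9: adding a frame increased faults — Belady's anomaly.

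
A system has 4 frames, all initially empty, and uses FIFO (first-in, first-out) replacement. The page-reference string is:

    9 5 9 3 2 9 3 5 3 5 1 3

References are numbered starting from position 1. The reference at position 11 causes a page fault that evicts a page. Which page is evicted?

pos 1: 9: fault, frames (9)
pos 2: 5: fault, frames (9 5)
pos 3: 9: hit
pos 4: 3: fault, frames (9 5 3)
pos 5: 2: fault, frames (9 5 3 2)
pos 6: 9: hit
pos 7: 3: hit
pos 8: 5: hit
pos 9: 3: hit
pos 10: 5: hit
pos 11: 1: fault, evict 9, frames (5 3 2 1)
At position 11, page 9 is evicted.

9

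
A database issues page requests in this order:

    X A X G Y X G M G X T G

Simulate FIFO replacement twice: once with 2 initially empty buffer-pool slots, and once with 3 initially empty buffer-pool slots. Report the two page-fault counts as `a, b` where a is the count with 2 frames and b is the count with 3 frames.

2 frames: F F . F F F F F . F F F → 10 faults.
3 frames: F F . F F F . F F . F . → 8 faults.
8 < 10: adding a frame reduced faults, as is typical.

10, 8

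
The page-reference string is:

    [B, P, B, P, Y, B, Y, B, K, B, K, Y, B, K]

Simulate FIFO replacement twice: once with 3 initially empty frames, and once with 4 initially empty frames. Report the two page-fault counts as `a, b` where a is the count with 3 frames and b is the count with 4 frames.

3 frames: F F . . F . . . F F . . . . → 5 faults.
4 frames: F F . . F . . . F . . . . . → 4 faults.
4 < 5: adding a frame reduced faults, as is typical.

5, 4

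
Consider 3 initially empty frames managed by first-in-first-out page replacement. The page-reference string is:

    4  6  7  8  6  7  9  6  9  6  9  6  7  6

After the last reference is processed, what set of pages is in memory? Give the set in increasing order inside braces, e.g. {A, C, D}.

{6, 7, 9}

4 → fault, frames {4}
6 → fault, frames {4,6}
7 → fault, frames {4,6,7}
8 → fault, evict 4, frames {6,7,8}
6 → hit
7 → hit
9 → fault, evict 6, frames {7,8,9}
6 → fault, evict 7, frames {8,9,6}
9 → hit
6 → hit
9 → hit
6 → hit
7 → fault, evict 8, frames {9,6,7}
6 → hit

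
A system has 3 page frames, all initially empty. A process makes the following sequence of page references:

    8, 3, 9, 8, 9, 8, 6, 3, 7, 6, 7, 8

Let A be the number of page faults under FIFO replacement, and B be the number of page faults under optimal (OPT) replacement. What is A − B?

1

Under FIFO: F F F . . . F . F . . F → 6 faults.
Under OPT: F F F . . . F . F . . . → 5 faults.
A − B = 6 − 5 = 1.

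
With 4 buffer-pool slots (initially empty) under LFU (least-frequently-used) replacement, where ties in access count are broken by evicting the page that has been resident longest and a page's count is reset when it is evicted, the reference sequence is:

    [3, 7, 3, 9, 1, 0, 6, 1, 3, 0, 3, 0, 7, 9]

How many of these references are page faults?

3 -> fault, frames (3)
7 -> fault, frames (3 7)
3 -> hit
9 -> fault, frames (3 7 9)
1 -> fault, frames (3 7 9 1)
0 -> fault, evict 7, frames (3 9 1 0)
6 -> fault, evict 9, frames (3 1 0 6)
1 -> hit
3 -> hit
0 -> hit
3 -> hit
0 -> hit
7 -> fault, evict 6, frames (3 1 0 7)
9 -> fault, evict 7, frames (3 1 0 9)
Page faults: 8.

8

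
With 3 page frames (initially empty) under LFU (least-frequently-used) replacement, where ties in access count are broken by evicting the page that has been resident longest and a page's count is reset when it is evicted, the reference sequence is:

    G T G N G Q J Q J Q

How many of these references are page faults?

G: miss, frames {G}
T: miss, frames {G,T}
G: hit
N: miss, frames {G,T,N}
G: hit
Q: miss, evict T, frames {G,N,Q}
J: miss, evict N, frames {G,Q,J}
Q: hit
J: hit
Q: hit
Page faults: 5.

5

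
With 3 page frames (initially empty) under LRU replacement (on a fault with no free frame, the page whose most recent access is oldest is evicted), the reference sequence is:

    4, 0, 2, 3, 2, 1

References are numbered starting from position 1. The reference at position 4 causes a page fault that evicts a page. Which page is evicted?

pos 1: 4 -> fault, frames [4]
pos 2: 0 -> fault, frames [4, 0]
pos 3: 2 -> fault, frames [4, 0, 2]
pos 4: 3 -> fault, evict 4, frames [0, 2, 3]
At position 4, page 4 is evicted.

4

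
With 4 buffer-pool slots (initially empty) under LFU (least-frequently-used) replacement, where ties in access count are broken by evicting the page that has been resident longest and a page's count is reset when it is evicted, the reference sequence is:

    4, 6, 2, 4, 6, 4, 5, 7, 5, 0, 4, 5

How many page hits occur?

4 -> fault, frames {4}
6 -> fault, frames {4,6}
2 -> fault, frames {4,6,2}
4 -> hit
6 -> hit
4 -> hit
5 -> fault, frames {4,6,2,5}
7 -> fault, evict 2, frames {4,6,5,7}
5 -> hit
0 -> fault, evict 7, frames {4,6,5,0}
4 -> hit
5 -> hit
Hits: 6.

6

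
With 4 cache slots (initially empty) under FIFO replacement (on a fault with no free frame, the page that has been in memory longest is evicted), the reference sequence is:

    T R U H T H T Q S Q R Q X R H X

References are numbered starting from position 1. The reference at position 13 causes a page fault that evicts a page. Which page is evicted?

H

pos 1: T -> miss, frames [T]
pos 2: R -> miss, frames [T, R]
pos 3: U -> miss, frames [T, R, U]
pos 4: H -> miss, frames [T, R, U, H]
pos 5: T -> hit
pos 6: H -> hit
pos 7: T -> hit
pos 8: Q -> miss, evict T, frames [R, U, H, Q]
pos 9: S -> miss, evict R, frames [U, H, Q, S]
pos 10: Q -> hit
pos 11: R -> miss, evict U, frames [H, Q, S, R]
pos 12: Q -> hit
pos 13: X -> miss, evict H, frames [Q, S, R, X]
At position 13, page H is evicted.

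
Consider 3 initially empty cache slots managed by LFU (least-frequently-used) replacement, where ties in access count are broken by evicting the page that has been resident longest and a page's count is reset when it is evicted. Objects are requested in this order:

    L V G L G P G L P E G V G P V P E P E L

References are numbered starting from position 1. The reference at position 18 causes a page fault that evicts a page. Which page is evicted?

pos 1: L → miss, frames [L]
pos 2: V → miss, frames [L, V]
pos 3: G → miss, frames [L, V, G]
pos 4: L → hit
pos 5: G → hit
pos 6: P → miss, evict V, frames [L, G, P]
pos 7: G → hit
pos 8: L → hit
pos 9: P → hit
pos 10: E → miss, evict P, frames [L, G, E]
pos 11: G → hit
pos 12: V → miss, evict E, frames [L, G, V]
pos 13: G → hit
pos 14: P → miss, evict V, frames [L, G, P]
pos 15: V → miss, evict P, frames [L, G, V]
pos 16: P → miss, evict V, frames [L, G, P]
pos 17: E → miss, evict P, frames [L, G, E]
pos 18: P → miss, evict E, frames [L, G, P]
At position 18, page E is evicted.

E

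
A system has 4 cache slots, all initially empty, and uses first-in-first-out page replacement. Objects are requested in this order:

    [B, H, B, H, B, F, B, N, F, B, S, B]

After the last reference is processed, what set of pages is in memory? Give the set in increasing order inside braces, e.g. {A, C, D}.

B: miss, frames (B)
H: miss, frames (B H)
B: hit
H: hit
B: hit
F: miss, frames (B H F)
B: hit
N: miss, frames (B H F N)
F: hit
B: hit
S: miss, evict B, frames (H F N S)
B: miss, evict H, frames (F N S B)

{B, F, N, S}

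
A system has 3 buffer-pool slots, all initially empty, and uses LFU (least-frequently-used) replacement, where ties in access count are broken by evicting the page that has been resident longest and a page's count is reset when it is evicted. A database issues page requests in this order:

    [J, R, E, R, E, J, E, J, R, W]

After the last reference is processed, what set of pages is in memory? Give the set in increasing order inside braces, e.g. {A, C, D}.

J: fault, frames (J)
R: fault, frames (J R)
E: fault, frames (J R E)
R: hit
E: hit
J: hit
E: hit
J: hit
R: hit
W: fault, evict J, frames (R E W)

{E, R, W}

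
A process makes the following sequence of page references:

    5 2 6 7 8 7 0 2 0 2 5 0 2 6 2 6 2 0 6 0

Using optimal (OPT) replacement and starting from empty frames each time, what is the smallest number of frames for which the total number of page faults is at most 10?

f=1: 20 faults
f=2: 11 faults
f=3: 8 faults
f=4: 7 faults
f=5: 6 faults
f=6: 6 faults
Smallest f with faults ≤ 10 is 3.

3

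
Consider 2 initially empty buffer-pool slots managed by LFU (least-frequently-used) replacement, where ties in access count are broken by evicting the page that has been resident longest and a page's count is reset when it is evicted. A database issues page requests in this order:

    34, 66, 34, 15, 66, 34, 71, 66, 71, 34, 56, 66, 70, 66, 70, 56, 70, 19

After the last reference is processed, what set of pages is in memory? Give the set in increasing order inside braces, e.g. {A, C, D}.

{19, 34}

34 → fault, frames {34}
66 → fault, frames {34,66}
34 → hit
15 → fault, evict 66, frames {34,15}
66 → fault, evict 15, frames {34,66}
34 → hit
71 → fault, evict 66, frames {34,71}
66 → fault, evict 71, frames {34,66}
71 → fault, evict 66, frames {34,71}
34 → hit
56 → fault, evict 71, frames {34,56}
66 → fault, evict 56, frames {34,66}
70 → fault, evict 66, frames {34,70}
66 → fault, evict 70, frames {34,66}
70 → fault, evict 66, frames {34,70}
56 → fault, evict 70, frames {34,56}
70 → fault, evict 56, frames {34,70}
19 → fault, evict 70, frames {34,19}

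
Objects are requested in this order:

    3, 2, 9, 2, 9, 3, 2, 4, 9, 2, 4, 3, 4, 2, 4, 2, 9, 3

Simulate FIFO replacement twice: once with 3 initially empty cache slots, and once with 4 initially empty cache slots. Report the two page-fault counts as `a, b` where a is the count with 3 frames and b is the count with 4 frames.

3 frames: F F F . . . . F . . . F . F . . F . → 7 faults.
4 frames: F F F . . . . F . . . . . . . . . . → 4 faults.
4 < 7: adding a frame reduced faults, as is typical.

7, 4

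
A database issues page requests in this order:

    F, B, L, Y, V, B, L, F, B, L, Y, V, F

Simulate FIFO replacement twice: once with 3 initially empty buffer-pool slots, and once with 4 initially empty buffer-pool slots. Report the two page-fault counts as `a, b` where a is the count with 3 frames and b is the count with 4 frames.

10, 11

3 frames: F F F F F F F F . . F F . → 10 faults.
4 frames: F F F F F . . F F F F F F → 11 faults.
11 > 10: adding a frame increased faults — Belady's anomaly.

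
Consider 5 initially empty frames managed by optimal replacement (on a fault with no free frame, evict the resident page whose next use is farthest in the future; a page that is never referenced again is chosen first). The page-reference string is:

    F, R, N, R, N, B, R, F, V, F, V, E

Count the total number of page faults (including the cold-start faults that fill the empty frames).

F -> fault, frames {F}
R -> fault, frames {F,R}
N -> fault, frames {F,R,N}
R -> hit
N -> hit
B -> fault, frames {F,R,N,B}
R -> hit
F -> hit
V -> fault, frames {F,R,N,B,V}
F -> hit
V -> hit
E -> fault, evict V, frames {F,R,N,B,E}
Page faults: 6.

6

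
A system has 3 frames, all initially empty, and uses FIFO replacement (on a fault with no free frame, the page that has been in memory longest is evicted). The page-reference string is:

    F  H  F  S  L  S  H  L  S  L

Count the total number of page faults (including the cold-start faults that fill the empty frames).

F -> miss, frames (F)
H -> miss, frames (F H)
F -> hit
S -> miss, frames (F H S)
L -> miss, evict F, frames (H S L)
S -> hit
H -> hit
L -> hit
S -> hit
L -> hit
Page faults: 4.

4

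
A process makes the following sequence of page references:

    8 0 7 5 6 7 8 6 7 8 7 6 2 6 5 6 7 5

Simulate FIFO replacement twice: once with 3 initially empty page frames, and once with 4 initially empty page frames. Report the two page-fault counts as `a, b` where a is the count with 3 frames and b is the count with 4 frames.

11, 9

3 frames: F F F F F . F . F . . . F F F . F . → 11 faults.
4 frames: F F F F F . F . . . . . F . . . F F → 9 faults.
9 < 11: adding a frame reduced faults, as is typical.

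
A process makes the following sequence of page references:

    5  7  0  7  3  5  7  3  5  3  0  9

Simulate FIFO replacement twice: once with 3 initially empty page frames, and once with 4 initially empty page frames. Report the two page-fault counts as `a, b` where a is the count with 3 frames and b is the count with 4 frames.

3 frames: F F F . F F F . . . F F → 8 faults.
4 frames: F F F . F . . . . . . F → 5 faults.
5 < 8: adding a frame reduced faults, as is typical.

8, 5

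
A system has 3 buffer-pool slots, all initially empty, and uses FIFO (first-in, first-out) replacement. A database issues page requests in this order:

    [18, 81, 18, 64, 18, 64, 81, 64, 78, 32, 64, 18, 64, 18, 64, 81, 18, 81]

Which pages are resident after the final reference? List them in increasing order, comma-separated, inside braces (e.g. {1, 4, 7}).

{18, 64, 81}

18 -> miss, frames {18}
81 -> miss, frames {18,81}
18 -> hit
64 -> miss, frames {18,81,64}
18 -> hit
64 -> hit
81 -> hit
64 -> hit
78 -> miss, evict 18, frames {81,64,78}
32 -> miss, evict 81, frames {64,78,32}
64 -> hit
18 -> miss, evict 64, frames {78,32,18}
64 -> miss, evict 78, frames {32,18,64}
18 -> hit
64 -> hit
81 -> miss, evict 32, frames {18,64,81}
18 -> hit
81 -> hit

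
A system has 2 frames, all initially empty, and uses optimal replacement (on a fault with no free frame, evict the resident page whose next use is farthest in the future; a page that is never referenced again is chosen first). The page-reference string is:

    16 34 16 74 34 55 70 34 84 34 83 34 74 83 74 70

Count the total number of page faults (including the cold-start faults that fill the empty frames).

16 → fault, frames [16]
34 → fault, frames [16, 34]
16 → hit
74 → fault, evict 16, frames [34, 74]
34 → hit
55 → fault, evict 74, frames [34, 55]
70 → fault, evict 55, frames [34, 70]
34 → hit
84 → fault, evict 70, frames [34, 84]
34 → hit
83 → fault, evict 84, frames [34, 83]
34 → hit
74 → fault, evict 34, frames [83, 74]
83 → hit
74 → hit
70 → fault, evict 74, frames [83, 70]
Page faults: 9.

9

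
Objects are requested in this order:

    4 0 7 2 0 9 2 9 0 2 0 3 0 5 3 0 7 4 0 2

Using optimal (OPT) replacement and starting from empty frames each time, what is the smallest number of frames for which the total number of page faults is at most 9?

4

f=1: 20 faults
f=2: 12 faults
f=3: 10 faults
f=4: 9 faults
f=5: 8 faults
f=6: 7 faults
f=7: 7 faults
Smallest f with faults ≤ 9 is 4.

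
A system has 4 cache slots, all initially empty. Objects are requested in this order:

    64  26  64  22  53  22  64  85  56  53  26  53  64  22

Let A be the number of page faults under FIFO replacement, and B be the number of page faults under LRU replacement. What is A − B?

-1

Under FIFO: F F . F F . . F F . F . F F → 9 faults.
Under LRU: F F . F F . . F F F F . F F → 10 faults.
A − B = 9 − 10 = -1.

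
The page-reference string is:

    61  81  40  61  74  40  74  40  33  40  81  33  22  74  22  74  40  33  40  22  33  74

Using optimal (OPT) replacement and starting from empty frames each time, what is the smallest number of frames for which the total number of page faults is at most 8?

f=1: 22 faults
f=2: 12 faults
f=3: 9 faults
f=4: 6 faults
f=5: 6 faults
f=6: 6 faults
Smallest f with faults ≤ 8 is 4.

4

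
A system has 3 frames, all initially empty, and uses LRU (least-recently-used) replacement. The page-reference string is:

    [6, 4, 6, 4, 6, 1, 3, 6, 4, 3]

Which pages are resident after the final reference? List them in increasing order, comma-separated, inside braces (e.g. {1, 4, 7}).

6 -> fault, frames [6]
4 -> fault, frames [6, 4]
6 -> hit
4 -> hit
6 -> hit
1 -> fault, frames [4, 6, 1]
3 -> fault, evict 4, frames [6, 1, 3]
6 -> hit
4 -> fault, evict 1, frames [3, 6, 4]
3 -> hit

{3, 4, 6}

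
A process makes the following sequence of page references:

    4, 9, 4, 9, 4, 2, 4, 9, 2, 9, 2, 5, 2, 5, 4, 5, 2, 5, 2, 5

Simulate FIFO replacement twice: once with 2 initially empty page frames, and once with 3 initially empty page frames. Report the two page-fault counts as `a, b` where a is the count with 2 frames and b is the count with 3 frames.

2 frames: F F . . . F F F F . . F . . F . F F . . → 10 faults.
3 frames: F F . . . F . . . . . F . . F . . . . . → 5 faults.
5 < 10: adding a frame reduced faults, as is typical.

10, 5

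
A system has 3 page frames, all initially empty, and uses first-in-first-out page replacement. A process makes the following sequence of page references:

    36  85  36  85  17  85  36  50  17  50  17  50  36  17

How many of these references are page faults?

5

36: miss, frames [36]
85: miss, frames [36, 85]
36: hit
85: hit
17: miss, frames [36, 85, 17]
85: hit
36: hit
50: miss, evict 36, frames [85, 17, 50]
17: hit
50: hit
17: hit
50: hit
36: miss, evict 85, frames [17, 50, 36]
17: hit
Page faults: 5.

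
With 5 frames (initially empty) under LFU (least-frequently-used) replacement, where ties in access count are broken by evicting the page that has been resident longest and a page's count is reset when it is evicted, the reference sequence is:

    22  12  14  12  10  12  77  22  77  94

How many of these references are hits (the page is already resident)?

22: fault, frames (22)
12: fault, frames (22 12)
14: fault, frames (22 12 14)
12: hit
10: fault, frames (22 12 14 10)
12: hit
77: fault, frames (22 12 14 10 77)
22: hit
77: hit
94: fault, evict 14, frames (22 12 10 77 94)
Hits: 4.

4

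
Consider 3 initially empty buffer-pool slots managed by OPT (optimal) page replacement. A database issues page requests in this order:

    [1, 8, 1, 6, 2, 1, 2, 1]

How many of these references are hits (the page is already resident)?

1: miss, frames [1]
8: miss, frames [1, 8]
1: hit
6: miss, frames [1, 8, 6]
2: miss, evict 6, frames [1, 8, 2]
1: hit
2: hit
1: hit
Hits: 4.

4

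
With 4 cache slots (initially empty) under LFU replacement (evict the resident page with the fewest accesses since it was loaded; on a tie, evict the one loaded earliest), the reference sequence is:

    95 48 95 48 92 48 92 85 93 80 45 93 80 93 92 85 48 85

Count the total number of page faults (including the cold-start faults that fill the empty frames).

95: fault, frames {95}
48: fault, frames {95,48}
95: hit
48: hit
92: fault, frames {95,48,92}
48: hit
92: hit
85: fault, frames {95,48,92,85}
93: fault, evict 85, frames {95,48,92,93}
80: fault, evict 93, frames {95,48,92,80}
45: fault, evict 80, frames {95,48,92,45}
93: fault, evict 45, frames {95,48,92,93}
80: fault, evict 93, frames {95,48,92,80}
93: fault, evict 80, frames {95,48,92,93}
92: hit
85: fault, evict 93, frames {95,48,92,85}
48: hit
85: hit
Page faults: 11.

11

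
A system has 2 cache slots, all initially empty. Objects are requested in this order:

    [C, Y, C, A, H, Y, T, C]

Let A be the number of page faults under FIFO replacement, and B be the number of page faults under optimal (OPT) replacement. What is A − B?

1

Under FIFO: F F . F F F F F → 7 faults.
Under OPT: F F . F F . F F → 6 faults.
A − B = 7 − 6 = 1.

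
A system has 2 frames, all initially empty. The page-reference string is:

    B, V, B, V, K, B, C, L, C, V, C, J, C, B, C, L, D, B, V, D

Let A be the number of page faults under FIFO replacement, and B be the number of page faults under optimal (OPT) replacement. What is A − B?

Under FIFO: F F . . F F F F . F F F . F F F F F F F → 16 faults.
Under OPT: F F . . F . F F . F . F . F . F F . F . → 11 faults.
A − B = 16 − 11 = 5.

5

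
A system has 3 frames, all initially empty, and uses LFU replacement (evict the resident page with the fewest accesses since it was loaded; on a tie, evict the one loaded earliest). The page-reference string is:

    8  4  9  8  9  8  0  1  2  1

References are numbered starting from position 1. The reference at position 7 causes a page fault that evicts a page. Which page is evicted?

pos 1: 8 -> miss, frames {8}
pos 2: 4 -> miss, frames {8,4}
pos 3: 9 -> miss, frames {8,4,9}
pos 4: 8 -> hit
pos 5: 9 -> hit
pos 6: 8 -> hit
pos 7: 0 -> miss, evict 4, frames {8,9,0}
At position 7, page 4 is evicted.

4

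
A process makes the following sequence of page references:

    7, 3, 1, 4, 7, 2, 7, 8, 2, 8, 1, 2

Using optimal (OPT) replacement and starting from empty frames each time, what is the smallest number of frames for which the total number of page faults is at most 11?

2

f=1: 12 faults
f=2: 7 faults
f=3: 6 faults
f=4: 6 faults
f=5: 6 faults
f=6: 6 faults
Smallest f with faults ≤ 11 is 2.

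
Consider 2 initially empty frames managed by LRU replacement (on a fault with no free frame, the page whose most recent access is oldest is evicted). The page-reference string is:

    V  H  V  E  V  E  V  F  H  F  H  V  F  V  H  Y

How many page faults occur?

9

V → miss, frames {V}
H → miss, frames {V,H}
V → hit
E → miss, evict H, frames {V,E}
V → hit
E → hit
V → hit
F → miss, evict E, frames {V,F}
H → miss, evict V, frames {F,H}
F → hit
H → hit
V → miss, evict F, frames {H,V}
F → miss, evict H, frames {V,F}
V → hit
H → miss, evict F, frames {V,H}
Y → miss, evict V, frames {H,Y}
Page faults: 9.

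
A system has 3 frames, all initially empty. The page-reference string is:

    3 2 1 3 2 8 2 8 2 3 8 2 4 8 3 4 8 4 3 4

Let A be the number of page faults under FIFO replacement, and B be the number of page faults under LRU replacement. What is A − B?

Under FIFO: F F F . . F . . . F . F F F F . . . . . → 9 faults.
Under LRU: F F F . . F . . . . . . F . F . . . . . → 6 faults.
A − B = 9 − 6 = 3.

3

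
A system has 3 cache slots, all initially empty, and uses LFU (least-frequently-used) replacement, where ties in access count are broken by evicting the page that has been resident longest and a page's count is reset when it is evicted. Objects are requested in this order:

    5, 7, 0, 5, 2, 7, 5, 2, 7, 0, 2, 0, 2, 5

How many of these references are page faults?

5 → miss, frames [5]
7 → miss, frames [5, 7]
0 → miss, frames [5, 7, 0]
5 → hit
2 → miss, evict 7, frames [5, 0, 2]
7 → miss, evict 0, frames [5, 2, 7]
5 → hit
2 → hit
7 → hit
0 → miss, evict 2, frames [5, 7, 0]
2 → miss, evict 0, frames [5, 7, 2]
0 → miss, evict 2, frames [5, 7, 0]
2 → miss, evict 0, frames [5, 7, 2]
5 → hit
Page faults: 9.

9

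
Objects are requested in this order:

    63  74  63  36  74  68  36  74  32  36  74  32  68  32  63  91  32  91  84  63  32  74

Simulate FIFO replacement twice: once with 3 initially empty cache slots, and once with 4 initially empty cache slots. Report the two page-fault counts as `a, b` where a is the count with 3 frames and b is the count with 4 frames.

12, 9

3 frames: F F . F . F . . F . F . . . F F F . F F . F → 12 faults.
4 frames: F F . F . F . . F . . . . . F F . . F . . F → 9 faults.
9 < 12: adding a frame reduced faults, as is typical.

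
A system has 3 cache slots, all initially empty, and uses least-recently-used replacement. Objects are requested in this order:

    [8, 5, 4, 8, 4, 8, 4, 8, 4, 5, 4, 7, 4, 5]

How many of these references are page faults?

8: miss, frames (8)
5: miss, frames (8 5)
4: miss, frames (8 5 4)
8: hit
4: hit
8: hit
4: hit
8: hit
4: hit
5: hit
4: hit
7: miss, evict 8, frames (5 4 7)
4: hit
5: hit
Page faults: 4.

4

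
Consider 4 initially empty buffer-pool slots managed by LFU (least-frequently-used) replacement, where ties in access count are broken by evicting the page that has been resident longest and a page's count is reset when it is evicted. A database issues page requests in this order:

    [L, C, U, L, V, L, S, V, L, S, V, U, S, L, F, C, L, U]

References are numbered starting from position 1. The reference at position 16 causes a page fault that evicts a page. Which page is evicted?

pos 1: L -> fault, frames (L)
pos 2: C -> fault, frames (L C)
pos 3: U -> fault, frames (L C U)
pos 4: L -> hit
pos 5: V -> fault, frames (L C U V)
pos 6: L -> hit
pos 7: S -> fault, evict C, frames (L U V S)
pos 8: V -> hit
pos 9: L -> hit
pos 10: S -> hit
pos 11: V -> hit
pos 12: U -> hit
pos 13: S -> hit
pos 14: L -> hit
pos 15: F -> fault, evict U, frames (L V S F)
pos 16: C -> fault, evict F, frames (L V S C)
At position 16, page F is evicted.

F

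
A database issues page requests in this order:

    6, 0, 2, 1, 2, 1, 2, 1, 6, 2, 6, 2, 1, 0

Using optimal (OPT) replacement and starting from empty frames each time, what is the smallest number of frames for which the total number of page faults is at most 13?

f=1: 14 faults
f=2: 7 faults
f=3: 5 faults
f=4: 4 faults
Smallest f with faults ≤ 13 is 2.

2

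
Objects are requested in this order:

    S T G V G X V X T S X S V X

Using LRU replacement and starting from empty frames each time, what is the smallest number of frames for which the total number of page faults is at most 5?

5

f=1: 14 faults
f=2: 11 faults
f=3: 8 faults
f=4: 6 faults
f=5: 5 faults
Smallest f with faults ≤ 5 is 5.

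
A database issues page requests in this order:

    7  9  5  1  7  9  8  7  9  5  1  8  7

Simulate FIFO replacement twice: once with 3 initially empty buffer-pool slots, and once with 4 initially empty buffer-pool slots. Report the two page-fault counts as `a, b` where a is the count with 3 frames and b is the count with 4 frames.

10, 11

3 frames: F F F F F F F . . F F . F → 10 faults.
4 frames: F F F F . . F F F F F F F → 11 faults.
11 > 10: adding a frame increased faults — Belady's anomaly.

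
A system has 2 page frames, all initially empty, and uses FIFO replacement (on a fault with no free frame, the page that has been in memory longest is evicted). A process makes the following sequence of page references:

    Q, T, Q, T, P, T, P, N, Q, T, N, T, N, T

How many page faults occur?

7

Q -> miss, frames (Q)
T -> miss, frames (Q T)
Q -> hit
T -> hit
P -> miss, evict Q, frames (T P)
T -> hit
P -> hit
N -> miss, evict T, frames (P N)
Q -> miss, evict P, frames (N Q)
T -> miss, evict N, frames (Q T)
N -> miss, evict Q, frames (T N)
T -> hit
N -> hit
T -> hit
Page faults: 7.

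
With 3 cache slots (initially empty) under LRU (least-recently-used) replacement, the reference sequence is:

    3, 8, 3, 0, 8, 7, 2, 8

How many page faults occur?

5

3 -> miss, frames (3)
8 -> miss, frames (3 8)
3 -> hit
0 -> miss, frames (8 3 0)
8 -> hit
7 -> miss, evict 3, frames (0 8 7)
2 -> miss, evict 0, frames (8 7 2)
8 -> hit
Page faults: 5.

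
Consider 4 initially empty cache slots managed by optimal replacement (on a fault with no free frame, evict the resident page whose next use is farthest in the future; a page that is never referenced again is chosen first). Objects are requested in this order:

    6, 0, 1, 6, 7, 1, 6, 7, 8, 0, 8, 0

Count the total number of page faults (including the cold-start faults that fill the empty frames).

5

6 → miss, frames {6}
0 → miss, frames {6,0}
1 → miss, frames {6,0,1}
6 → hit
7 → miss, frames {6,0,1,7}
1 → hit
6 → hit
7 → hit
8 → miss, evict 7, frames {6,0,1,8}
0 → hit
8 → hit
0 → hit
Page faults: 5.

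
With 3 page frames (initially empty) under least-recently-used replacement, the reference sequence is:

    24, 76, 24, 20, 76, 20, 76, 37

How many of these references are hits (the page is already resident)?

24: miss, frames (24)
76: miss, frames (24 76)
24: hit
20: miss, frames (76 24 20)
76: hit
20: hit
76: hit
37: miss, evict 24, frames (20 76 37)
Hits: 4.

4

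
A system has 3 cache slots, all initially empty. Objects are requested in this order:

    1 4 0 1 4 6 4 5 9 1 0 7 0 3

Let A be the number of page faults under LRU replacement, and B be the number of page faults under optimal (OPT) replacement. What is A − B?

1

Under LRU: F F F . . F . F F F F F . F → 10 faults.
Under OPT: F F F . . F . F F . F F . F → 9 faults.
A − B = 10 − 9 = 1.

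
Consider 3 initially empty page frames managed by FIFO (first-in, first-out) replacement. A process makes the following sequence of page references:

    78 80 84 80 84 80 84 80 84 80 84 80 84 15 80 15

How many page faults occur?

78 → fault, frames {78}
80 → fault, frames {78,80}
84 → fault, frames {78,80,84}
80 → hit
84 → hit
80 → hit
84 → hit
80 → hit
84 → hit
80 → hit
84 → hit
80 → hit
84 → hit
15 → fault, evict 78, frames {80,84,15}
80 → hit
15 → hit
Page faults: 4.

4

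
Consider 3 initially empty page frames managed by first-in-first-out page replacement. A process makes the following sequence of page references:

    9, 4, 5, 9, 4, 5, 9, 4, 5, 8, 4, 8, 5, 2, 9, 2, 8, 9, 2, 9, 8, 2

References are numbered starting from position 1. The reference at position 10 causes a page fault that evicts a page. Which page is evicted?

pos 1: 9 → fault, frames [9]
pos 2: 4 → fault, frames [9, 4]
pos 3: 5 → fault, frames [9, 4, 5]
pos 4: 9 → hit
pos 5: 4 → hit
pos 6: 5 → hit
pos 7: 9 → hit
pos 8: 4 → hit
pos 9: 5 → hit
pos 10: 8 → fault, evict 9, frames [4, 5, 8]
At position 10, page 9 is evicted.

9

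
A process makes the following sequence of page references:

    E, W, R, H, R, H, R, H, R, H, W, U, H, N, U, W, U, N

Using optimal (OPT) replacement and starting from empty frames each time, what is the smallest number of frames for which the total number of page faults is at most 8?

f=1: 18 faults
f=2: 9 faults
f=3: 6 faults
f=4: 6 faults
f=5: 6 faults
f=6: 6 faults
Smallest f with faults ≤ 8 is 3.

3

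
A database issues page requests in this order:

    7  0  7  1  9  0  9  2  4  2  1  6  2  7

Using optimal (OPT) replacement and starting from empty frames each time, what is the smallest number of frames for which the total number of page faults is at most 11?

2

f=1: 14 faults
f=2: 9 faults
f=3: 8 faults
f=4: 7 faults
f=5: 7 faults
f=6: 7 faults
f=7: 7 faults
Smallest f with faults ≤ 11 is 2.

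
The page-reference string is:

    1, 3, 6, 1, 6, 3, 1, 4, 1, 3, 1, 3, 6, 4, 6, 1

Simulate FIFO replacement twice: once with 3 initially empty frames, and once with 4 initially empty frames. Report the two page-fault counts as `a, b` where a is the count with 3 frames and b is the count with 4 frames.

9, 4

3 frames: F F F . . . . F F F . . F F . F → 9 faults.
4 frames: F F F . . . . F . . . . . . . . → 4 faults.
4 < 9: adding a frame reduced faults, as is typical.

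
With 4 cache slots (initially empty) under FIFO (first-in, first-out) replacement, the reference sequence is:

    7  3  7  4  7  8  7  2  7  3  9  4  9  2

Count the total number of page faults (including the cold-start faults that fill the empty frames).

10

7 → fault, frames {7}
3 → fault, frames {7,3}
7 → hit
4 → fault, frames {7,3,4}
7 → hit
8 → fault, frames {7,3,4,8}
7 → hit
2 → fault, evict 7, frames {3,4,8,2}
7 → fault, evict 3, frames {4,8,2,7}
3 → fault, evict 4, frames {8,2,7,3}
9 → fault, evict 8, frames {2,7,3,9}
4 → fault, evict 2, frames {7,3,9,4}
9 → hit
2 → fault, evict 7, frames {3,9,4,2}
Page faults: 10.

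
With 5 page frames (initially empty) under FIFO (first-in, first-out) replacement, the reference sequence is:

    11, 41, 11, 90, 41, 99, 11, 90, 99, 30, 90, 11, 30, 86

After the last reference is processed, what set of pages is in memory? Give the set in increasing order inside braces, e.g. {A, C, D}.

{30, 41, 86, 90, 99}

11: fault, frames {11}
41: fault, frames {11,41}
11: hit
90: fault, frames {11,41,90}
41: hit
99: fault, frames {11,41,90,99}
11: hit
90: hit
99: hit
30: fault, frames {11,41,90,99,30}
90: hit
11: hit
30: hit
86: fault, evict 11, frames {41,90,99,30,86}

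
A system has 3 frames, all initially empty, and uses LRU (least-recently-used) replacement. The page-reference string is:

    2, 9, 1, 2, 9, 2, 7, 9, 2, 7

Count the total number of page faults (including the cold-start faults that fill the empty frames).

4

2 → miss, frames (2)
9 → miss, frames (2 9)
1 → miss, frames (2 9 1)
2 → hit
9 → hit
2 → hit
7 → miss, evict 1, frames (9 2 7)
9 → hit
2 → hit
7 → hit
Page faults: 4.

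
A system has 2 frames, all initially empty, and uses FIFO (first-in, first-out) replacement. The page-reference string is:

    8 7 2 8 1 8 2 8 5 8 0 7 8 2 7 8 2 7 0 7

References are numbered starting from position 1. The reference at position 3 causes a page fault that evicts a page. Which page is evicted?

8

pos 1: 8 → fault, frames {8}
pos 2: 7 → fault, frames {8,7}
pos 3: 2 → fault, evict 8, frames {7,2}
At position 3, page 8 is evicted.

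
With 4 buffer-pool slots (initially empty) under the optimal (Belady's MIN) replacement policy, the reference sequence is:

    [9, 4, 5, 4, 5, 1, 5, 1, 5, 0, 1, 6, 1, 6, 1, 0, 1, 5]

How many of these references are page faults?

9 -> miss, frames {9}
4 -> miss, frames {9,4}
5 -> miss, frames {9,4,5}
4 -> hit
5 -> hit
1 -> miss, frames {9,4,5,1}
5 -> hit
1 -> hit
5 -> hit
0 -> miss, evict 4, frames {9,5,1,0}
1 -> hit
6 -> miss, evict 9, frames {5,1,0,6}
1 -> hit
6 -> hit
1 -> hit
0 -> hit
1 -> hit
5 -> hit
Page faults: 6.

6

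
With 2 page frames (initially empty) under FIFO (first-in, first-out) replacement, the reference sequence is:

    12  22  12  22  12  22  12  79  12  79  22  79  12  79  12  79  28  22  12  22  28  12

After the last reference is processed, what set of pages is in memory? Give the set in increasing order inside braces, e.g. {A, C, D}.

{12, 28}

12 → fault, frames {12}
22 → fault, frames {12,22}
12 → hit
22 → hit
12 → hit
22 → hit
12 → hit
79 → fault, evict 12, frames {22,79}
12 → fault, evict 22, frames {79,12}
79 → hit
22 → fault, evict 79, frames {12,22}
79 → fault, evict 12, frames {22,79}
12 → fault, evict 22, frames {79,12}
79 → hit
12 → hit
79 → hit
28 → fault, evict 79, frames {12,28}
22 → fault, evict 12, frames {28,22}
12 → fault, evict 28, frames {22,12}
22 → hit
28 → fault, evict 22, frames {12,28}
12 → hit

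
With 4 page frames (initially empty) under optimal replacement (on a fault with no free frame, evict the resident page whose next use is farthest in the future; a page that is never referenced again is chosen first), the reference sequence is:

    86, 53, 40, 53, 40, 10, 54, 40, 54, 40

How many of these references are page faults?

86 → miss, frames [86]
53 → miss, frames [86, 53]
40 → miss, frames [86, 53, 40]
53 → hit
40 → hit
10 → miss, frames [86, 53, 40, 10]
54 → miss, evict 10, frames [86, 53, 40, 54]
40 → hit
54 → hit
40 → hit
Page faults: 5.

5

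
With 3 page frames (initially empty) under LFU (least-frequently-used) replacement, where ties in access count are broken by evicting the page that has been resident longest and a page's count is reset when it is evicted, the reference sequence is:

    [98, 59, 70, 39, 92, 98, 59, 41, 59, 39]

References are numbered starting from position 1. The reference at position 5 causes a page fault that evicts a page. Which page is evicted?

pos 1: 98 -> fault, frames (98)
pos 2: 59 -> fault, frames (98 59)
pos 3: 70 -> fault, frames (98 59 70)
pos 4: 39 -> fault, evict 98, frames (59 70 39)
pos 5: 92 -> fault, evict 59, frames (70 39 92)
At position 5, page 59 is evicted.

59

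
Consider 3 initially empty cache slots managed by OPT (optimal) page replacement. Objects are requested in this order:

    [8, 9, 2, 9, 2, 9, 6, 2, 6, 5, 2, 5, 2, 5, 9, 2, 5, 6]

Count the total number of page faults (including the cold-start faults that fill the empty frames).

8 → fault, frames {8}
9 → fault, frames {8,9}
2 → fault, frames {8,9,2}
9 → hit
2 → hit
9 → hit
6 → fault, evict 8, frames {9,2,6}
2 → hit
6 → hit
5 → fault, evict 6, frames {9,2,5}
2 → hit
5 → hit
2 → hit
5 → hit
9 → hit
2 → hit
5 → hit
6 → fault, evict 5, frames {9,2,6}
Page faults: 6.

6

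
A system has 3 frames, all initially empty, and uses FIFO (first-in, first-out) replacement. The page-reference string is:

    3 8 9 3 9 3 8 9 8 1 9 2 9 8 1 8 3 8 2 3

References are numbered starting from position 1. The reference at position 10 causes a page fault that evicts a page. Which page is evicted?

pos 1: 3 → fault, frames (3)
pos 2: 8 → fault, frames (3 8)
pos 3: 9 → fault, frames (3 8 9)
pos 4: 3 → hit
pos 5: 9 → hit
pos 6: 3 → hit
pos 7: 8 → hit
pos 8: 9 → hit
pos 9: 8 → hit
pos 10: 1 → fault, evict 3, frames (8 9 1)
At position 10, page 3 is evicted.

3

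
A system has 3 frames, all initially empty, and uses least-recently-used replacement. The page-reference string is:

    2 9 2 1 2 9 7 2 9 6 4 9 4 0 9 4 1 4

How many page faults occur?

2 → miss, frames [2]
9 → miss, frames [2, 9]
2 → hit
1 → miss, frames [9, 2, 1]
2 → hit
9 → hit
7 → miss, evict 1, frames [2, 9, 7]
2 → hit
9 → hit
6 → miss, evict 7, frames [2, 9, 6]
4 → miss, evict 2, frames [9, 6, 4]
9 → hit
4 → hit
0 → miss, evict 6, frames [9, 4, 0]
9 → hit
4 → hit
1 → miss, evict 0, frames [9, 4, 1]
4 → hit
Page faults: 8.

8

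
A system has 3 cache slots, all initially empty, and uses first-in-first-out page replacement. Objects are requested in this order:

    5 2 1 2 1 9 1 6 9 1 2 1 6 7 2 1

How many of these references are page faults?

8

5 -> fault, frames {5}
2 -> fault, frames {5,2}
1 -> fault, frames {5,2,1}
2 -> hit
1 -> hit
9 -> fault, evict 5, frames {2,1,9}
1 -> hit
6 -> fault, evict 2, frames {1,9,6}
9 -> hit
1 -> hit
2 -> fault, evict 1, frames {9,6,2}
1 -> fault, evict 9, frames {6,2,1}
6 -> hit
7 -> fault, evict 6, frames {2,1,7}
2 -> hit
1 -> hit
Page faults: 8.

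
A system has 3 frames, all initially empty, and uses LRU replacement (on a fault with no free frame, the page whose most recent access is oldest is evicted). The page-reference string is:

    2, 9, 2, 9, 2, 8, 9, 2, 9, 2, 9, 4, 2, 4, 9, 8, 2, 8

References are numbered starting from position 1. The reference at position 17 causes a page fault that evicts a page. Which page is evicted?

4

pos 1: 2: miss, frames {2}
pos 2: 9: miss, frames {2,9}
pos 3: 2: hit
pos 4: 9: hit
pos 5: 2: hit
pos 6: 8: miss, frames {9,2,8}
pos 7: 9: hit
pos 8: 2: hit
pos 9: 9: hit
pos 10: 2: hit
pos 11: 9: hit
pos 12: 4: miss, evict 8, frames {2,9,4}
pos 13: 2: hit
pos 14: 4: hit
pos 15: 9: hit
pos 16: 8: miss, evict 2, frames {4,9,8}
pos 17: 2: miss, evict 4, frames {9,8,2}
At position 17, page 4 is evicted.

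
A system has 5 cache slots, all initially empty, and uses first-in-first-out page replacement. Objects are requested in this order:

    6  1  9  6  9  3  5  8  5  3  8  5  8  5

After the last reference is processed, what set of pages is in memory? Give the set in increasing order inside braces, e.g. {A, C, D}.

6: fault, frames (6)
1: fault, frames (6 1)
9: fault, frames (6 1 9)
6: hit
9: hit
3: fault, frames (6 1 9 3)
5: fault, frames (6 1 9 3 5)
8: fault, evict 6, frames (1 9 3 5 8)
5: hit
3: hit
8: hit
5: hit
8: hit
5: hit

{1, 3, 5, 8, 9}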